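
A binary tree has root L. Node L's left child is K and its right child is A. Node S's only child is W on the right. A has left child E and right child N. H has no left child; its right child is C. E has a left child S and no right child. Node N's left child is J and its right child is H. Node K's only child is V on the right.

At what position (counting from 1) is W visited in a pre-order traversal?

Pre-order visits the node, then its left subtree, then its right subtree.
Visit L.
At L: go left to K.
  Visit K.
  At K: no left child.
  At K: go right to V.
    V is a leaf — visit V.
At L: go right to A.
  Visit A.
  At A: go left to E.
    Visit E.
    At E: go left to S.
      Visit S.
      At S: no left child.
      At S: go right to W.
        W is a leaf — visit W.
    At E: no right child.
  At A: go right to N.
    Visit N.
    At N: go left to J.
      J is a leaf — visit J.
    At N: go right to H.
      Visit H.
      At H: no left child.
      At H: go right to C.
        C is a leaf — visit C.
Full pre-order sequence: L, K, V, A, E, S, W, N, J, H, C.

7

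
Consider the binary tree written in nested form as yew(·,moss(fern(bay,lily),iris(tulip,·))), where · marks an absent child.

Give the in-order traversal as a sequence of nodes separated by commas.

In-order visits the left subtree, then the node, then the right subtree.
At yew: no left child.
Visit yew.
At yew: go right to moss.
  At moss: go left to fern.
    At fern: go left to bay.
      bay is a leaf — visit bay.
    Visit fern.
    At fern: go right to lily.
      lily is a leaf — visit lily.
  Visit moss.
  At moss: go right to iris.
    At iris: go left to tulip.
      tulip is a leaf — visit tulip.
    Visit iris.
    At iris: no right child.

yew, bay, fern, lily, moss, tulip, iris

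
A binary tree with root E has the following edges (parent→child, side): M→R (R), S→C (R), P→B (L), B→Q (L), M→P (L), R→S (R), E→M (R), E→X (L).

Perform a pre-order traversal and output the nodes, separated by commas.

E, X, M, P, B, Q, R, S, C

Pre-order visits the node, then its left subtree, then its right subtree.
Visit E.
At E: go left to X.
  X is a leaf — visit X.
At E: go right to M.
  Visit M.
  At M: go left to P.
    Visit P.
    At P: go left to B.
      Visit B.
      At B: go left to Q.
        Q is a leaf — visit Q.
      At B: no right child.
    At P: no right child.
  At M: go right to R.
    Visit R.
    At R: no left child.
    At R: go right to S.
      Visit S.
      At S: no left child.
      At S: go right to C.
        C is a leaf — visit C.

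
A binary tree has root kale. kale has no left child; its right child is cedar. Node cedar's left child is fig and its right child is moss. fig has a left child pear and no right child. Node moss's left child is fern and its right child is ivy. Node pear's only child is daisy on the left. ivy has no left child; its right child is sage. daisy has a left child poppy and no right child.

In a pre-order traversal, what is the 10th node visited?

Pre-order visits the node, then its left subtree, then its right subtree.
Visit kale.
At kale: no left child.
At kale: go right to cedar.
  Visit cedar.
  At cedar: go left to fig.
    Visit fig.
    At fig: go left to pear.
      Visit pear.
      At pear: go left to daisy.
        Visit daisy.
        At daisy: go left to poppy.
          poppy is a leaf — visit poppy.
        At daisy: no right child.
      At pear: no right child.
    At fig: no right child.
  At cedar: go right to moss.
    Visit moss.
    At moss: go left to fern.
      fern is a leaf — visit fern.
    At moss: go right to ivy.
      Visit ivy.
      At ivy: no left child.
      At ivy: go right to sage.
        sage is a leaf — visit sage.
Full pre-order sequence: kale, cedar, fig, pear, daisy, poppy, moss, fern, ivy, sage.

sage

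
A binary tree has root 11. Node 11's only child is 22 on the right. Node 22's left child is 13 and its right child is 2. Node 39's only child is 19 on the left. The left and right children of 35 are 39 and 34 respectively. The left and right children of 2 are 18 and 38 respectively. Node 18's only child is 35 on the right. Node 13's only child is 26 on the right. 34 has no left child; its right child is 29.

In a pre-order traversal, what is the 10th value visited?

34

Pre-order visits the node, then its left subtree, then its right subtree.
Visit 11.
At 11: no left child.
At 11: go right to 22.
  Visit 22.
  At 22: go left to 13.
    Visit 13.
    At 13: no left child.
    At 13: go right to 26.
      26 is a leaf — visit 26.
  At 22: go right to 2.
    Visit 2.
    At 2: go left to 18.
      Visit 18.
      At 18: no left child.
      At 18: go right to 35.
        Visit 35.
        At 35: go left to 39.
          Visit 39.
          At 39: go left to 19.
            19 is a leaf — visit 19.
          At 39: no right child.
        At 35: go right to 34.
          Visit 34.
          At 34: no left child.
          At 34: go right to 29.
            29 is a leaf — visit 29.
    At 2: go right to 38.
      38 is a leaf — visit 38.
Full pre-order sequence: 11, 22, 13, 26, 2, 18, 35, 39, 19, 34, 29, 38.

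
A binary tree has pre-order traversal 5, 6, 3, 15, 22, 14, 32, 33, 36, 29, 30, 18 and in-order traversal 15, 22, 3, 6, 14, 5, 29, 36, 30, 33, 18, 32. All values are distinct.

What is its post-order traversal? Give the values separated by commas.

The first element of pre-order is the root; it splits in-order into left and right subtrees.
Root 5: left subtree has 5 nodes {15, 22, 3, 6, 14}, right has 6 {29, 36, 30, 33, 18, 32}.
  Root 6: left subtree has 3 nodes {15, 22, 3}, right has 1 {14}.
    Root 3: left subtree has 2 nodes {15, 22}, right has 0 { }.
      Root 15: left subtree has 0 nodes { }, right has 1 {22}.
  Root 32: left subtree has 5 nodes {29, 36, 30, 33, 18}, right has 0 { }.
    Root 33: left subtree has 3 nodes {29, 36, 30}, right has 1 {18}.
      Root 36: left subtree has 1 node {29}, right has 1 {30}.

22, 15, 3, 14, 6, 29, 30, 36, 18, 33, 32, 5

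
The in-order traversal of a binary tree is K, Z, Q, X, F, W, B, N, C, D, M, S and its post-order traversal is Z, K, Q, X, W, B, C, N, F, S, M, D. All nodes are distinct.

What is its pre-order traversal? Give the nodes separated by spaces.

D F X Q K Z N B W C M S

The last element of post-order is the root; it splits in-order into left and right subtrees.
Root D: left subtree has 9 nodes {K, Z, Q, X, F, W, B, N, C}, right has 2 {M, S}.
  Root F: left subtree has 4 nodes {K, Z, Q, X}, right has 4 {W, B, N, C}.
    Root X: left subtree has 3 nodes {K, Z, Q}, right has 0 { }.
      Root Q: left subtree has 2 nodes {K, Z}, right has 0 { }.
        Root K: left subtree has 0 nodes { }, right has 1 {Z}.
    Root N: left subtree has 2 nodes {W, B}, right has 1 {C}.
      Root B: left subtree has 1 node {W}, right has 0 { }.
  Root M: left subtree has 0 nodes { }, right has 1 {S}.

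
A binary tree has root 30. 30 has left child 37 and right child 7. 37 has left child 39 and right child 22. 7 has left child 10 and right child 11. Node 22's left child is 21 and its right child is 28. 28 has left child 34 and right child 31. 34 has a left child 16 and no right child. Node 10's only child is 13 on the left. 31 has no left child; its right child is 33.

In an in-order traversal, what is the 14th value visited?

In-order visits the left subtree, then the node, then the right subtree.
At 30: go left to 37.
  At 37: go left to 39.
    39 is a leaf — visit 39.
  Visit 37.
  At 37: go right to 22.
    At 22: go left to 21.
      21 is a leaf — visit 21.
    Visit 22.
    At 22: go right to 28.
      At 28: go left to 34.
        At 34: go left to 16.
          16 is a leaf — visit 16.
        Visit 34.
        At 34: no right child.
      Visit 28.
      At 28: go right to 31.
        At 31: no left child.
        Visit 31.
        At 31: go right to 33.
          33 is a leaf — visit 33.
Visit 30.
At 30: go right to 7.
  At 7: go left to 10.
    At 10: go left to 13.
      13 is a leaf — visit 13.
    Visit 10.
    At 10: no right child.
  Visit 7.
  At 7: go right to 11.
    11 is a leaf — visit 11.
Full in-order sequence: 39, 37, 21, 22, 16, 34, 28, 31, 33, 30, 13, 10, 7, 11.

11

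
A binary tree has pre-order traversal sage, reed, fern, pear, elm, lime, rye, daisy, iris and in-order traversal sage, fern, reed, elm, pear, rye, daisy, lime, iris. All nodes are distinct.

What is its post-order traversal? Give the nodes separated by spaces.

fern elm daisy rye iris lime pear reed sage

The first element of pre-order is the root; it splits in-order into left and right subtrees.
Root sage: left subtree has 0 nodes { }, right has 8 {fern, reed, elm, pear, rye, daisy, lime, iris}.
  Root reed: left subtree has 1 node {fern}, right has 6 {elm, pear, rye, daisy, lime, iris}.
    Root pear: left subtree has 1 node {elm}, right has 4 {rye, daisy, lime, iris}.
      Root lime: left subtree has 2 nodes {rye, daisy}, right has 1 {iris}.
        Root rye: left subtree has 0 nodes { }, right has 1 {daisy}.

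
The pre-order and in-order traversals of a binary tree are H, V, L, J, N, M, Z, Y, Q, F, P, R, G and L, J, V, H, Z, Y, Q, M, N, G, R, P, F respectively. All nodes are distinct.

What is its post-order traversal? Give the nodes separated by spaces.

J L V Q Y Z M G R P F N H

The first element of pre-order is the root; it splits in-order into left and right subtrees.
Root H: left subtree has 3 nodes {L, J, V}, right has 9 {Z, Y, Q, M, N, G, R, P, F}.
  Root V: left subtree has 2 nodes {L, J}, right has 0 { }.
    Root L: left subtree has 0 nodes { }, right has 1 {J}.
  Root N: left subtree has 4 nodes {Z, Y, Q, M}, right has 4 {G, R, P, F}.
    Root M: left subtree has 3 nodes {Z, Y, Q}, right has 0 { }.
      Root Z: left subtree has 0 nodes { }, right has 2 {Y, Q}.
        Root Y: left subtree has 0 nodes { }, right has 1 {Q}.
    Root F: left subtree has 3 nodes {G, R, P}, right has 0 { }.
      Root P: left subtree has 2 nodes {G, R}, right has 0 { }.
        Root R: left subtree has 1 node {G}, right has 0 { }.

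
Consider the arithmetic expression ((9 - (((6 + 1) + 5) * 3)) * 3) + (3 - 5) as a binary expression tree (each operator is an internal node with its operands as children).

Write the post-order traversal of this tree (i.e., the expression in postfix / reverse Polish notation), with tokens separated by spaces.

Post-order on an expression tree gives postfix notation: for each operator, emit left operand, right operand, then the operator.

9 6 1 + 5 + 3 * - 3 * 3 5 - +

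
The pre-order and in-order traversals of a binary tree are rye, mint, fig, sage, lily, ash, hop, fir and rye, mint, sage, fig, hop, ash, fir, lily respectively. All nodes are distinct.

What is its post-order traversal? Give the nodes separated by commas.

sage, hop, fir, ash, lily, fig, mint, rye

The first element of pre-order is the root; it splits in-order into left and right subtrees.
Root rye: left subtree has 0 nodes { }, right has 7 {mint, sage, fig, hop, ash, fir, lily}.
  Root mint: left subtree has 0 nodes { }, right has 6 {sage, fig, hop, ash, fir, lily}.
    Root fig: left subtree has 1 node {sage}, right has 4 {hop, ash, fir, lily}.
      Root lily: left subtree has 3 nodes {hop, ash, fir}, right has 0 { }.
        Root ash: left subtree has 1 node {hop}, right has 1 {fir}.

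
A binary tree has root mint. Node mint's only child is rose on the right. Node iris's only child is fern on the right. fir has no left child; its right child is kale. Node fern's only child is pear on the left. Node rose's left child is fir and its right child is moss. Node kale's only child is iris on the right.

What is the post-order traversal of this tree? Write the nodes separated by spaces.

pear fern iris kale fir moss rose mint

Post-order visits the left subtree, then the right subtree, then the node.
At mint: no left child.
At mint: go right to rose.
  At rose: go left to fir.
    At fir: no left child.
    At fir: go right to kale.
      At kale: no left child.
      At kale: go right to iris.
        At iris: no left child.
        At iris: go right to fern.
          At fern: go left to pear.
            pear is a leaf — visit pear.
          At fern: no right child.
          Visit fern.
        Visit iris.
      Visit kale.
    Visit fir.
  At rose: go right to moss.
    moss is a leaf — visit moss.
  Visit rose.
Visit mint.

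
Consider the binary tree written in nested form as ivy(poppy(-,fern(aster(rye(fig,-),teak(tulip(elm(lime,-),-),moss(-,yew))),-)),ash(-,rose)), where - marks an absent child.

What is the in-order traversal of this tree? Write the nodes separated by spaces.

poppy fig rye aster lime elm tulip teak moss yew fern ivy ash rose

In-order visits the left subtree, then the node, then the right subtree.
At ivy: go left to poppy.
  At poppy: no left child.
  Visit poppy.
  At poppy: go right to fern.
    At fern: go left to aster.
      At aster: go left to rye.
        At rye: go left to fig.
          fig is a leaf — visit fig.
        Visit rye.
        At rye: no right child.
      Visit aster.
      At aster: go right to teak.
        At teak: go left to tulip.
          At tulip: go left to elm.
            At elm: go left to lime.
              lime is a leaf — visit lime.
            Visit elm.
            At elm: no right child.
          Visit tulip.
          At tulip: no right child.
        Visit teak.
        At teak: go right to moss.
          At moss: no left child.
          Visit moss.
          At moss: go right to yew.
            yew is a leaf — visit yew.
    Visit fern.
    At fern: no right child.
Visit ivy.
At ivy: go right to ash.
  At ash: no left child.
  Visit ash.
  At ash: go right to rose.
    rose is a leaf — visit rose.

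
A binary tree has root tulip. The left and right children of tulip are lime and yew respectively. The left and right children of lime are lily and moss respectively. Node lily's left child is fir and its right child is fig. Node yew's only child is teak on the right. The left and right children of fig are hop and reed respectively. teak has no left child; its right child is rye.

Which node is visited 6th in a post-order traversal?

moss

Post-order visits the left subtree, then the right subtree, then the node.
At tulip: go left to lime.
  At lime: go left to lily.
    At lily: go left to fir.
      fir is a leaf — visit fir.
    At lily: go right to fig.
      At fig: go left to hop.
        hop is a leaf — visit hop.
      At fig: go right to reed.
        reed is a leaf — visit reed.
      Visit fig.
    Visit lily.
  At lime: go right to moss.
    moss is a leaf — visit moss.
  Visit lime.
At tulip: go right to yew.
  At yew: no left child.
  At yew: go right to teak.
    At teak: no left child.
    At teak: go right to rye.
      rye is a leaf — visit rye.
    Visit teak.
  Visit yew.
Visit tulip.
Full post-order sequence: fir, hop, reed, fig, lily, moss, lime, rye, teak, yew, tulip.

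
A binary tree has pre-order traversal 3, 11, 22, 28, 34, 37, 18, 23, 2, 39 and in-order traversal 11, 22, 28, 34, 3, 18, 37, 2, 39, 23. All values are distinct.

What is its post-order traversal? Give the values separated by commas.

The first element of pre-order is the root; it splits in-order into left and right subtrees.
Root 3: left subtree has 4 nodes {11, 22, 28, 34}, right has 5 {18, 37, 2, 39, 23}.
  Root 11: left subtree has 0 nodes { }, right has 3 {22, 28, 34}.
    Root 22: left subtree has 0 nodes { }, right has 2 {28, 34}.
      Root 28: left subtree has 0 nodes { }, right has 1 {34}.
  Root 37: left subtree has 1 node {18}, right has 3 {2, 39, 23}.
    Root 23: left subtree has 2 nodes {2, 39}, right has 0 { }.
      Root 2: left subtree has 0 nodes { }, right has 1 {39}.

34, 28, 22, 11, 18, 39, 2, 23, 37, 3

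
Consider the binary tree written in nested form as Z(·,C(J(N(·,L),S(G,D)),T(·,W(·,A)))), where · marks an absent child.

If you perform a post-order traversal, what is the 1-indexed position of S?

5

Post-order visits the left subtree, then the right subtree, then the node.
At Z: no left child.
At Z: go right to C.
  At C: go left to J.
    At J: go left to N.
      At N: no left child.
      At N: go right to L.
        L is a leaf — visit L.
      Visit N.
    At J: go right to S.
      At S: go left to G.
        G is a leaf — visit G.
      At S: go right to D.
        D is a leaf — visit D.
      Visit S.
    Visit J.
  At C: go right to T.
    At T: no left child.
    At T: go right to W.
      At W: no left child.
      At W: go right to A.
        A is a leaf — visit A.
      Visit W.
    Visit T.
  Visit C.
Visit Z.
Full post-order sequence: L, N, G, D, S, J, A, W, T, C, Z.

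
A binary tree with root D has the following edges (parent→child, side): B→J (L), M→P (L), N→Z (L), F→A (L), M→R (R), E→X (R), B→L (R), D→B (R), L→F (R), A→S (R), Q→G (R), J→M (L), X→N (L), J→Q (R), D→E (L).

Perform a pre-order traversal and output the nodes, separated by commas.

D, E, X, N, Z, B, J, M, P, R, Q, G, L, F, A, S

Pre-order visits the node, then its left subtree, then its right subtree.
Visit D.
At D: go left to E.
  Visit E.
  At E: no left child.
  At E: go right to X.
    Visit X.
    At X: go left to N.
      Visit N.
      At N: go left to Z.
        Z is a leaf — visit Z.
      At N: no right child.
    At X: no right child.
At D: go right to B.
  Visit B.
  At B: go left to J.
    Visit J.
    At J: go left to M.
      Visit M.
      At M: go left to P.
        P is a leaf — visit P.
      At M: go right to R.
        R is a leaf — visit R.
    At J: go right to Q.
      Visit Q.
      At Q: no left child.
      At Q: go right to G.
        G is a leaf — visit G.
  At B: go right to L.
    Visit L.
    At L: no left child.
    At L: go right to F.
      Visit F.
      At F: go left to A.
        Visit A.
        At A: no left child.
        At A: go right to S.
          S is a leaf — visit S.
      At F: no right child.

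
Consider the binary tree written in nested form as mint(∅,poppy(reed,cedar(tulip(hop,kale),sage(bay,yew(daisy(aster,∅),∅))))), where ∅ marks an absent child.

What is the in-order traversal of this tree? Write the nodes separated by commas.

mint, reed, poppy, hop, tulip, kale, cedar, bay, sage, aster, daisy, yew

In-order visits the left subtree, then the node, then the right subtree.
At mint: no left child.
Visit mint.
At mint: go right to poppy.
  At poppy: go left to reed.
    reed is a leaf — visit reed.
  Visit poppy.
  At poppy: go right to cedar.
    At cedar: go left to tulip.
      At tulip: go left to hop.
        hop is a leaf — visit hop.
      Visit tulip.
      At tulip: go right to kale.
        kale is a leaf — visit kale.
    Visit cedar.
    At cedar: go right to sage.
      At sage: go left to bay.
        bay is a leaf — visit bay.
      Visit sage.
      At sage: go right to yew.
        At yew: go left to daisy.
          At daisy: go left to aster.
            aster is a leaf — visit aster.
          Visit daisy.
          At daisy: no right child.
        Visit yew.
        At yew: no right child.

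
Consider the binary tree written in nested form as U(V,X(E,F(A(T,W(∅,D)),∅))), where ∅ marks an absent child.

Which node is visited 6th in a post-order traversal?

A

Post-order visits the left subtree, then the right subtree, then the node.
At U: go left to V.
  V is a leaf — visit V.
At U: go right to X.
  At X: go left to E.
    E is a leaf — visit E.
  At X: go right to F.
    At F: go left to A.
      At A: go left to T.
        T is a leaf — visit T.
      At A: go right to W.
        At W: no left child.
        At W: go right to D.
          D is a leaf — visit D.
        Visit W.
      Visit A.
    At F: no right child.
    Visit F.
  Visit X.
Visit U.
Full post-order sequence: V, E, T, D, W, A, F, X, U.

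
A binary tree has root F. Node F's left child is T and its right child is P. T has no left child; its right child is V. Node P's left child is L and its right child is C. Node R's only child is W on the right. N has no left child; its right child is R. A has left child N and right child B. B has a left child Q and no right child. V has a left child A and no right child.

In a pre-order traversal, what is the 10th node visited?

Pre-order visits the node, then its left subtree, then its right subtree.
Visit F.
At F: go left to T.
  Visit T.
  At T: no left child.
  At T: go right to V.
    Visit V.
    At V: go left to A.
      Visit A.
      At A: go left to N.
        Visit N.
        At N: no left child.
        At N: go right to R.
          Visit R.
          At R: no left child.
          At R: go right to W.
            W is a leaf — visit W.
      At A: go right to B.
        Visit B.
        At B: go left to Q.
          Q is a leaf — visit Q.
        At B: no right child.
    At V: no right child.
At F: go right to P.
  Visit P.
  At P: go left to L.
    L is a leaf — visit L.
  At P: go right to C.
    C is a leaf — visit C.
Full pre-order sequence: F, T, V, A, N, R, W, B, Q, P, L, C.

P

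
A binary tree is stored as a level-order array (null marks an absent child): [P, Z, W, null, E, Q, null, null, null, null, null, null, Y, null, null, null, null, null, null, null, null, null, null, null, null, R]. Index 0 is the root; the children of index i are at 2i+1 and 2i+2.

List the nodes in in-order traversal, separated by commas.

Z, E, P, Q, R, Y, W

In-order visits the left subtree, then the node, then the right subtree.
At P: go left to Z.
  At Z: no left child.
  Visit Z.
  At Z: go right to E.
    E is a leaf — visit E.
Visit P.
At P: go right to W.
  At W: go left to Q.
    At Q: no left child.
    Visit Q.
    At Q: go right to Y.
      At Y: go left to R.
        R is a leaf — visit R.
      Visit Y.
      At Y: no right child.
  Visit W.
  At W: no right child.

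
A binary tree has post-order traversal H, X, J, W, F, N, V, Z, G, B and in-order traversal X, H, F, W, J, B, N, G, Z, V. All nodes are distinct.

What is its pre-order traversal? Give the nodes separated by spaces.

The last element of post-order is the root; it splits in-order into left and right subtrees.
Root B: left subtree has 5 nodes {X, H, F, W, J}, right has 4 {N, G, Z, V}.
  Root F: left subtree has 2 nodes {X, H}, right has 2 {W, J}.
    Root X: left subtree has 0 nodes { }, right has 1 {H}.
    Root W: left subtree has 0 nodes { }, right has 1 {J}.
  Root G: left subtree has 1 node {N}, right has 2 {Z, V}.
    Root Z: left subtree has 0 nodes { }, right has 1 {V}.

B F X H W J G N Z V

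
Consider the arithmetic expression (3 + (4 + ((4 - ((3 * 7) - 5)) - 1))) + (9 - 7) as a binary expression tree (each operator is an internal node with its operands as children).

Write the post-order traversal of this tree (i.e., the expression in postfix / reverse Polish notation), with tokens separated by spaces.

Post-order on an expression tree gives postfix notation: for each operator, emit left operand, right operand, then the operator.

3 4 4 3 7 * 5 - - 1 - + + 9 7 - +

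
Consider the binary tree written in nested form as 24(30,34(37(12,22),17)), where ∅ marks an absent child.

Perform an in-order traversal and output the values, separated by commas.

30, 24, 12, 37, 22, 34, 17

In-order visits the left subtree, then the node, then the right subtree.
At 24: go left to 30.
  30 is a leaf — visit 30.
Visit 24.
At 24: go right to 34.
  At 34: go left to 37.
    At 37: go left to 12.
      12 is a leaf — visit 12.
    Visit 37.
    At 37: go right to 22.
      22 is a leaf — visit 22.
  Visit 34.
  At 34: go right to 17.
    17 is a leaf — visit 17.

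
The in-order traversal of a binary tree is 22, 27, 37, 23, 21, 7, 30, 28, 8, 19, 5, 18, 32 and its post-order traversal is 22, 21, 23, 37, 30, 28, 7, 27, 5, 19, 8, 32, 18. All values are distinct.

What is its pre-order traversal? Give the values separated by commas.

The last element of post-order is the root; it splits in-order into left and right subtrees.
Root 18: left subtree has 11 nodes {22, 27, 37, 23, 21, 7, 30, 28, 8, 19, 5}, right has 1 {32}.
  Root 8: left subtree has 8 nodes {22, 27, 37, 23, 21, 7, 30, 28}, right has 2 {19, 5}.
    Root 27: left subtree has 1 node {22}, right has 6 {37, 23, 21, 7, 30, 28}.
      Root 7: left subtree has 3 nodes {37, 23, 21}, right has 2 {30, 28}.
        Root 37: left subtree has 0 nodes { }, right has 2 {23, 21}.
          Root 23: left subtree has 0 nodes { }, right has 1 {21}.
        Root 28: left subtree has 1 node {30}, right has 0 { }.
    Root 19: left subtree has 0 nodes { }, right has 1 {5}.

18, 8, 27, 22, 7, 37, 23, 21, 28, 30, 19, 5, 32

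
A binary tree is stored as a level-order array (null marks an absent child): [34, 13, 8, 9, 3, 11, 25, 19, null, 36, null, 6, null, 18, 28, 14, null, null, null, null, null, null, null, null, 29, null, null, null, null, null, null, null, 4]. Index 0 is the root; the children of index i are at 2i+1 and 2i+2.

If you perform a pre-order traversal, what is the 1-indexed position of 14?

Pre-order visits the node, then its left subtree, then its right subtree.
Visit 34.
At 34: go left to 13.
  Visit 13.
  At 13: go left to 9.
    Visit 9.
    At 9: go left to 19.
      Visit 19.
      At 19: go left to 14.
        Visit 14.
        At 14: no left child.
        At 14: go right to 4.
          4 is a leaf — visit 4.
      At 19: no right child.
    At 9: no right child.
  At 13: go right to 3.
    Visit 3.
    At 3: go left to 36.
      36 is a leaf — visit 36.
    At 3: no right child.
At 34: go right to 8.
  Visit 8.
  At 8: go left to 11.
    Visit 11.
    At 11: go left to 6.
      Visit 6.
      At 6: no left child.
      At 6: go right to 29.
        29 is a leaf — visit 29.
    At 11: no right child.
  At 8: go right to 25.
    Visit 25.
    At 25: go left to 18.
      18 is a leaf — visit 18.
    At 25: go right to 28.
      28 is a leaf — visit 28.
Full pre-order sequence: 34, 13, 9, 19, 14, 4, 3, 36, 8, 11, 6, 29, 25, 18, 28.

5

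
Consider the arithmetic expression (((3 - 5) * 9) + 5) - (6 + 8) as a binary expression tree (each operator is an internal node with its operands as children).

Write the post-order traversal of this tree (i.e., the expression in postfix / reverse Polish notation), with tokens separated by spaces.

Post-order on an expression tree gives postfix notation: for each operator, emit left operand, right operand, then the operator.

3 5 - 9 * 5 + 6 8 + -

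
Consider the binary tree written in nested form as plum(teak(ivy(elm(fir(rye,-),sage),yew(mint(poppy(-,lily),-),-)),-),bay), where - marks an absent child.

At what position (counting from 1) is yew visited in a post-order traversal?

8

Post-order visits the left subtree, then the right subtree, then the node.
At plum: go left to teak.
  At teak: go left to ivy.
    At ivy: go left to elm.
      At elm: go left to fir.
        At fir: go left to rye.
          rye is a leaf — visit rye.
        At fir: no right child.
        Visit fir.
      At elm: go right to sage.
        sage is a leaf — visit sage.
      Visit elm.
    At ivy: go right to yew.
      At yew: go left to mint.
        At mint: go left to poppy.
          At poppy: no left child.
          At poppy: go right to lily.
            lily is a leaf — visit lily.
          Visit poppy.
        At mint: no right child.
        Visit mint.
      At yew: no right child.
      Visit yew.
    Visit ivy.
  At teak: no right child.
  Visit teak.
At plum: go right to bay.
  bay is a leaf — visit bay.
Visit plum.
Full post-order sequence: rye, fir, sage, elm, lily, poppy, mint, yew, ivy, teak, bay, plum.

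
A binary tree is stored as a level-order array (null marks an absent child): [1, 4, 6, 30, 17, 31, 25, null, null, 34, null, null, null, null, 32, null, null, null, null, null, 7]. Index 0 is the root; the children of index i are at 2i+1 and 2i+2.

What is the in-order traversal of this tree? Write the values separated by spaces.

30 4 34 7 17 1 31 6 25 32

In-order visits the left subtree, then the node, then the right subtree.
At 1: go left to 4.
  At 4: go left to 30.
    30 is a leaf — visit 30.
  Visit 4.
  At 4: go right to 17.
    At 17: go left to 34.
      At 34: no left child.
      Visit 34.
      At 34: go right to 7.
        7 is a leaf — visit 7.
    Visit 17.
    At 17: no right child.
Visit 1.
At 1: go right to 6.
  At 6: go left to 31.
    31 is a leaf — visit 31.
  Visit 6.
  At 6: go right to 25.
    At 25: no left child.
    Visit 25.
    At 25: go right to 32.
      32 is a leaf — visit 32.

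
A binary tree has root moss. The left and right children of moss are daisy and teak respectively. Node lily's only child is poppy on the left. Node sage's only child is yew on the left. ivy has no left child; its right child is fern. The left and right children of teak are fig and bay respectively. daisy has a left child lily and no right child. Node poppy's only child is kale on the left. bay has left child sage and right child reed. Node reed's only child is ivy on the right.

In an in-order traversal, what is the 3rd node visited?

In-order visits the left subtree, then the node, then the right subtree.
At moss: go left to daisy.
  At daisy: go left to lily.
    At lily: go left to poppy.
      At poppy: go left to kale.
        kale is a leaf — visit kale.
      Visit poppy.
      At poppy: no right child.
    Visit lily.
    At lily: no right child.
  Visit daisy.
  At daisy: no right child.
Visit moss.
At moss: go right to teak.
  At teak: go left to fig.
    fig is a leaf — visit fig.
  Visit teak.
  At teak: go right to bay.
    At bay: go left to sage.
      At sage: go left to yew.
        yew is a leaf — visit yew.
      Visit sage.
      At sage: no right child.
    Visit bay.
    At bay: go right to reed.
      At reed: no left child.
      Visit reed.
      At reed: go right to ivy.
        At ivy: no left child.
        Visit ivy.
        At ivy: go right to fern.
          fern is a leaf — visit fern.
Full in-order sequence: kale, poppy, lily, daisy, moss, fig, teak, yew, sage, bay, reed, ivy, fern.

lily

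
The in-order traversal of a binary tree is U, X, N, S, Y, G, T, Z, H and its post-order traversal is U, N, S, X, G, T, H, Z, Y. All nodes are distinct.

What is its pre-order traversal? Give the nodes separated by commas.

The last element of post-order is the root; it splits in-order into left and right subtrees.
Root Y: left subtree has 4 nodes {U, X, N, S}, right has 4 {G, T, Z, H}.
  Root X: left subtree has 1 node {U}, right has 2 {N, S}.
    Root S: left subtree has 1 node {N}, right has 0 { }.
  Root Z: left subtree has 2 nodes {G, T}, right has 1 {H}.
    Root T: left subtree has 1 node {G}, right has 0 { }.

Y, X, U, S, N, Z, T, G, H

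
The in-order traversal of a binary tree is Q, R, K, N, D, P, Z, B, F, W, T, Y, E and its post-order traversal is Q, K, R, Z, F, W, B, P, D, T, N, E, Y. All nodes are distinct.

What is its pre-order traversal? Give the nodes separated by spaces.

Y N R Q K T D P B Z W F E

The last element of post-order is the root; it splits in-order into left and right subtrees.
Root Y: left subtree has 11 nodes {Q, R, K, N, D, P, Z, B, F, W, T}, right has 1 {E}.
  Root N: left subtree has 3 nodes {Q, R, K}, right has 7 {D, P, Z, B, F, W, T}.
    Root R: left subtree has 1 node {Q}, right has 1 {K}.
    Root T: left subtree has 6 nodes {D, P, Z, B, F, W}, right has 0 { }.
      Root D: left subtree has 0 nodes { }, right has 5 {P, Z, B, F, W}.
        Root P: left subtree has 0 nodes { }, right has 4 {Z, B, F, W}.
          Root B: left subtree has 1 node {Z}, right has 2 {F, W}.
            Root W: left subtree has 1 node {F}, right has 0 { }.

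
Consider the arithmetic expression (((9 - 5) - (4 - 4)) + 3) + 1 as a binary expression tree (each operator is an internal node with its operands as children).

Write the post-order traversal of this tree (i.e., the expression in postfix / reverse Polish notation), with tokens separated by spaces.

9 5 - 4 4 - - 3 + 1 +

Post-order on an expression tree gives postfix notation: for each operator, emit left operand, right operand, then the operator.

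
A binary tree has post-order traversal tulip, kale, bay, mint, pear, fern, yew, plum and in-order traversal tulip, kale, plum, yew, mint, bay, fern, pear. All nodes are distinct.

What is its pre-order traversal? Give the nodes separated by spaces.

The last element of post-order is the root; it splits in-order into left and right subtrees.
Root plum: left subtree has 2 nodes {tulip, kale}, right has 5 {yew, mint, bay, fern, pear}.
  Root kale: left subtree has 1 node {tulip}, right has 0 { }.
  Root yew: left subtree has 0 nodes { }, right has 4 {mint, bay, fern, pear}.
    Root fern: left subtree has 2 nodes {mint, bay}, right has 1 {pear}.
      Root mint: left subtree has 0 nodes { }, right has 1 {bay}.

plum kale tulip yew fern mint bay pear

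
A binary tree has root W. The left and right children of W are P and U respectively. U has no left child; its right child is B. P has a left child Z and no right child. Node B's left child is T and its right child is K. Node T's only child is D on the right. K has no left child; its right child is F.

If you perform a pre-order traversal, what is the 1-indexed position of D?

7

Pre-order visits the node, then its left subtree, then its right subtree.
Visit W.
At W: go left to P.
  Visit P.
  At P: go left to Z.
    Z is a leaf — visit Z.
  At P: no right child.
At W: go right to U.
  Visit U.
  At U: no left child.
  At U: go right to B.
    Visit B.
    At B: go left to T.
      Visit T.
      At T: no left child.
      At T: go right to D.
        D is a leaf — visit D.
    At B: go right to K.
      Visit K.
      At K: no left child.
      At K: go right to F.
        F is a leaf — visit F.
Full pre-order sequence: W, P, Z, U, B, T, D, K, F.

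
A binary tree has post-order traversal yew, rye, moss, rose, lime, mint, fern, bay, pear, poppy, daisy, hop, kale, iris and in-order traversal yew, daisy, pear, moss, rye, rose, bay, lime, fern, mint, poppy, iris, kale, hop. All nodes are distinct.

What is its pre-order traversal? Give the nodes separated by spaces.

iris daisy yew poppy pear bay rose moss rye fern lime mint kale hop

The last element of post-order is the root; it splits in-order into left and right subtrees.
Root iris: left subtree has 11 nodes {yew, daisy, pear, moss, rye, rose, bay, lime, fern, mint, poppy}, right has 2 {kale, hop}.
  Root daisy: left subtree has 1 node {yew}, right has 9 {pear, moss, rye, rose, bay, lime, fern, mint, poppy}.
    Root poppy: left subtree has 8 nodes {pear, moss, rye, rose, bay, lime, fern, mint}, right has 0 { }.
      Root pear: left subtree has 0 nodes { }, right has 7 {moss, rye, rose, bay, lime, fern, mint}.
        Root bay: left subtree has 3 nodes {moss, rye, rose}, right has 3 {lime, fern, mint}.
          Root rose: left subtree has 2 nodes {moss, rye}, right has 0 { }.
            Root moss: left subtree has 0 nodes { }, right has 1 {rye}.
          Root fern: left subtree has 1 node {lime}, right has 1 {mint}.
  Root kale: left subtree has 0 nodes { }, right has 1 {hop}.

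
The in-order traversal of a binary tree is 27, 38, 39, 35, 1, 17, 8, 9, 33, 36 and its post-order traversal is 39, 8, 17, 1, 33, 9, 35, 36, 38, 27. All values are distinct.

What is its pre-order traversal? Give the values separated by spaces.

The last element of post-order is the root; it splits in-order into left and right subtrees.
Root 27: left subtree has 0 nodes { }, right has 9 {38, 39, 35, 1, 17, 8, 9, 33, 36}.
  Root 38: left subtree has 0 nodes { }, right has 8 {39, 35, 1, 17, 8, 9, 33, 36}.
    Root 36: left subtree has 7 nodes {39, 35, 1, 17, 8, 9, 33}, right has 0 { }.
      Root 35: left subtree has 1 node {39}, right has 5 {1, 17, 8, 9, 33}.
        Root 9: left subtree has 3 nodes {1, 17, 8}, right has 1 {33}.
          Root 1: left subtree has 0 nodes { }, right has 2 {17, 8}.
            Root 17: left subtree has 0 nodes { }, right has 1 {8}.

27 38 36 35 39 9 1 17 8 33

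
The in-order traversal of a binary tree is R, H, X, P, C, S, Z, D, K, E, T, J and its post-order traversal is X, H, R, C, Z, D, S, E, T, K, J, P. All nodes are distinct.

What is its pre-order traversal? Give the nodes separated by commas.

The last element of post-order is the root; it splits in-order into left and right subtrees.
Root P: left subtree has 3 nodes {R, H, X}, right has 8 {C, S, Z, D, K, E, T, J}.
  Root R: left subtree has 0 nodes { }, right has 2 {H, X}.
    Root H: left subtree has 0 nodes { }, right has 1 {X}.
  Root J: left subtree has 7 nodes {C, S, Z, D, K, E, T}, right has 0 { }.
    Root K: left subtree has 4 nodes {C, S, Z, D}, right has 2 {E, T}.
      Root S: left subtree has 1 node {C}, right has 2 {Z, D}.
        Root D: left subtree has 1 node {Z}, right has 0 { }.
      Root T: left subtree has 1 node {E}, right has 0 { }.

P, R, H, X, J, K, S, C, D, Z, T, E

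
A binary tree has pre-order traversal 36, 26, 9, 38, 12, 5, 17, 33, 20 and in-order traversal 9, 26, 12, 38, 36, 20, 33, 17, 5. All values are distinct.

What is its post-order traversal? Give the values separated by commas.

9, 12, 38, 26, 20, 33, 17, 5, 36

The first element of pre-order is the root; it splits in-order into left and right subtrees.
Root 36: left subtree has 4 nodes {9, 26, 12, 38}, right has 4 {20, 33, 17, 5}.
  Root 26: left subtree has 1 node {9}, right has 2 {12, 38}.
    Root 38: left subtree has 1 node {12}, right has 0 { }.
  Root 5: left subtree has 3 nodes {20, 33, 17}, right has 0 { }.
    Root 17: left subtree has 2 nodes {20, 33}, right has 0 { }.
      Root 33: left subtree has 1 node {20}, right has 0 { }.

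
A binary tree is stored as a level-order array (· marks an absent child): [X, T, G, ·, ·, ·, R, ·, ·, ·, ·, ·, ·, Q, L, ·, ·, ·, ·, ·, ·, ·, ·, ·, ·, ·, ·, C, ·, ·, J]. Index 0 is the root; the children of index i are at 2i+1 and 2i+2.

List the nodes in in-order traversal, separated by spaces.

T X G C Q R L J

In-order visits the left subtree, then the node, then the right subtree.
At X: go left to T.
  T is a leaf — visit T.
Visit X.
At X: go right to G.
  At G: no left child.
  Visit G.
  At G: go right to R.
    At R: go left to Q.
      At Q: go left to C.
        C is a leaf — visit C.
      Visit Q.
      At Q: no right child.
    Visit R.
    At R: go right to L.
      At L: no left child.
      Visit L.
      At L: go right to J.
        J is a leaf — visit J.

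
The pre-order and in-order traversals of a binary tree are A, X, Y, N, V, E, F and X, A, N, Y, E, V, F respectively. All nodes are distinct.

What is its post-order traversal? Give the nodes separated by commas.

The first element of pre-order is the root; it splits in-order into left and right subtrees.
Root A: left subtree has 1 node {X}, right has 5 {N, Y, E, V, F}.
  Root Y: left subtree has 1 node {N}, right has 3 {E, V, F}.
    Root V: left subtree has 1 node {E}, right has 1 {F}.

X, N, E, F, V, Y, A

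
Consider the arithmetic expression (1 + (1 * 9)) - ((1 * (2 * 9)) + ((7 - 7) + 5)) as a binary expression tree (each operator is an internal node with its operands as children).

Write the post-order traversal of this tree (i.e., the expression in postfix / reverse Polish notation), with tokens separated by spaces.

1 1 9 * + 1 2 9 * * 7 7 - 5 + + -

Post-order on an expression tree gives postfix notation: for each operator, emit left operand, right operand, then the operator.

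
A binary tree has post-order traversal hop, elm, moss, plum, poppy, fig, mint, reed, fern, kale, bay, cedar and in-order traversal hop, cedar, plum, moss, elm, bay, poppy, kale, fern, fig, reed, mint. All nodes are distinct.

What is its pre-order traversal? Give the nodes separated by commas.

cedar, hop, bay, plum, moss, elm, kale, poppy, fern, reed, fig, mint

The last element of post-order is the root; it splits in-order into left and right subtrees.
Root cedar: left subtree has 1 node {hop}, right has 10 {plum, moss, elm, bay, poppy, kale, fern, fig, reed, mint}.
  Root bay: left subtree has 3 nodes {plum, moss, elm}, right has 6 {poppy, kale, fern, fig, reed, mint}.
    Root plum: left subtree has 0 nodes { }, right has 2 {moss, elm}.
      Root moss: left subtree has 0 nodes { }, right has 1 {elm}.
    Root kale: left subtree has 1 node {poppy}, right has 4 {fern, fig, reed, mint}.
      Root fern: left subtree has 0 nodes { }, right has 3 {fig, reed, mint}.
        Root reed: left subtree has 1 node {fig}, right has 1 {mint}.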